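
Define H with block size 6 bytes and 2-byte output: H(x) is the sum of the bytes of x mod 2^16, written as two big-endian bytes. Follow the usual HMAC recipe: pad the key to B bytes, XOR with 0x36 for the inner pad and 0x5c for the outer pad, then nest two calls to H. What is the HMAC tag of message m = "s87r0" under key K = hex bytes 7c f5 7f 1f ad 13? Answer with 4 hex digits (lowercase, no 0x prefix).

Key hex bytes 7c f5 7f 1f ad 13 is exactly B = 6 bytes: K' = 7c f5 7f 1f ad 13.
K' ⊕ ipad = 4a c3 49 29 9b 25.  K' ⊕ opad = 20 a9 23 43 f1 4f.
Inner input = (K'⊕ipad) ∥ m = 4a c3 49 29 9b 25 ∥ 73 38 37 72 30.
Inner hash: sum = 74+195+73+41+155+37+115+56+55+114+48 = 963 → 03 c3.
Outer input = (K'⊕opad) ∥ inner = 20 a9 23 43 f1 4f ∥ 03 c3.
Outer hash (tag): sum = 32+169+35+67+241+79+3+195 = 821 → 03 35.

0335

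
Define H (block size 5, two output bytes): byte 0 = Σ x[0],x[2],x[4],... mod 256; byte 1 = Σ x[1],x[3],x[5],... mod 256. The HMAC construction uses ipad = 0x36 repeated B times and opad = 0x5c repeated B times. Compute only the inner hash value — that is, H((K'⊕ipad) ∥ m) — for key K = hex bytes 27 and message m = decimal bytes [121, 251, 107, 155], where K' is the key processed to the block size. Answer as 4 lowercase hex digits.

Key hex bytes 27 is 1 byte ≤ B = 5; zero-pad to 5 bytes: K' = 27 00 00 00 00.
K' ⊕ ipad = 11 36 36 36 36.
Inner input = 11 36 36 36 36 ∥ 79 fb 6b 9b.
Inner hash: even-index sum = 531 mod 256 = 19; odd-index sum = 336 mod 256 = 80 → 13 50.

1350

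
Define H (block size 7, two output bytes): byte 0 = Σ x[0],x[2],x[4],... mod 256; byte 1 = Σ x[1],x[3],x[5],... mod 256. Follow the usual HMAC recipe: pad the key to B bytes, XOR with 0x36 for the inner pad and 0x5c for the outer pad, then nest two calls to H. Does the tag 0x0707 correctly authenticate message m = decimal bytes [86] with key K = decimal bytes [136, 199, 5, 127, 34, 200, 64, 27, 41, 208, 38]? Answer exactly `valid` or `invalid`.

valid

Key decimal bytes [136, 199, 5, 127, 34, 200, 64, 27, 41, 208, 38] = 88 c7 05 7f 22 c8 40 1b 29 d0 26 is 11 bytes > B = 7, so hash it first: H(key) = 3e f9, then zero-pad to 7 bytes: K' = 3e f9 00 00 00 00 00.
K' ⊕ ipad = 08 cf 36 36 36 36 36; K' ⊕ opad = 62 a5 5c 5c 5c 5c 5c.
Inner hash: even-index sum = 170 mod 256 = 170; odd-index sum = 401 mod 256 = 145 → aa 91.
Outer hash (recomputed tag): even-index sum = 519 mod 256 = 7; odd-index sum = 519 mod 256 = 7 → 07 07.
Recomputed tag = 0707; claimed = 0707 → match.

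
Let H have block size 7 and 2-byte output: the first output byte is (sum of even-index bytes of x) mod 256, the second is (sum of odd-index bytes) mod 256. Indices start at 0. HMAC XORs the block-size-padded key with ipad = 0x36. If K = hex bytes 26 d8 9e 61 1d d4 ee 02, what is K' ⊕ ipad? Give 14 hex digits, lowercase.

Key hex bytes 26 d8 9e 61 1d d4 ee 02 is 8 bytes > B = 7, so hash it first: H(key) = cf 0f, then zero-pad to 7 bytes: K' = cf 0f 00 00 00 00 00.
XOR each byte with 0x36: cf⊕36=f9, 0f⊕36=39, 00⊕36=36, 00⊕36=36, 00⊕36=36, 00⊕36=36, 00⊕36=36.

f9393636363636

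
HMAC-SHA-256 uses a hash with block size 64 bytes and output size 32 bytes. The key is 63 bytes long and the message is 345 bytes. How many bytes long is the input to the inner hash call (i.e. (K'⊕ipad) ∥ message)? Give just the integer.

409

Key is 63 ≤ 64 bytes, zero-padded: |K'| = 64.
Inner input = (K'⊕ipad) ∥ m → 64 + 345 = 409 bytes.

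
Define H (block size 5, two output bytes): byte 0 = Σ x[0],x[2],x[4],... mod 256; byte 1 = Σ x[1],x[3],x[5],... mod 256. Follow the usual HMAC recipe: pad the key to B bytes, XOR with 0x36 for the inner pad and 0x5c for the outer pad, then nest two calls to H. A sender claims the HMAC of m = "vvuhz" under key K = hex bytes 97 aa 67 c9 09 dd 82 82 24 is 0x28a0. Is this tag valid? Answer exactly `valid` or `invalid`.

Key hex bytes 97 aa 67 c9 09 dd 82 82 24 is 9 bytes > B = 5, so hash it first: H(key) = ad d2, then zero-pad to 5 bytes: K' = ad d2 00 00 00.
K' ⊕ ipad = 9b e4 36 36 36; K' ⊕ opad = f1 8e 5c 5c 5c.
Inner hash: even-index sum = 485 mod 256 = 229; odd-index sum = 639 mod 256 = 127 → e5 7f.
Outer hash (recomputed tag): even-index sum = 552 mod 256 = 40; odd-index sum = 463 mod 256 = 207 → 28 cf.
Recomputed tag = 28cf; claimed = 28a0 → mismatch.

invalid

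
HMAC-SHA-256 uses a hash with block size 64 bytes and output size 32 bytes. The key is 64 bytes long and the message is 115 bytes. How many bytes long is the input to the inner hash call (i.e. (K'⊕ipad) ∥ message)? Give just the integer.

179

Key is 64 ≤ 64 bytes, zero-padded: |K'| = 64.
Inner input = (K'⊕ipad) ∥ m → 64 + 115 = 179 bytes.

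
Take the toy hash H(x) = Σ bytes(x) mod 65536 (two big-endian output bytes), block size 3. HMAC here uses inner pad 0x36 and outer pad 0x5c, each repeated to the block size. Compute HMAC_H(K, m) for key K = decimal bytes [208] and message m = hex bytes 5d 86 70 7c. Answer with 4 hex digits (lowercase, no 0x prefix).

0168

Key decimal bytes [208] = d0 is 1 byte ≤ B = 3; zero-pad to 3 bytes: K' = d0 00 00.
K' ⊕ ipad = e6 36 36.  K' ⊕ opad = 8c 5c 5c.
Inner input = (K'⊕ipad) ∥ m = e6 36 36 ∥ 5d 86 70 7c.
Inner hash: sum = 230+54+54+93+134+112+124 = 801 → 03 21.
Outer input = (K'⊕opad) ∥ inner = 8c 5c 5c ∥ 03 21.
Outer hash (tag): sum = 140+92+92+3+33 = 360 → 01 68.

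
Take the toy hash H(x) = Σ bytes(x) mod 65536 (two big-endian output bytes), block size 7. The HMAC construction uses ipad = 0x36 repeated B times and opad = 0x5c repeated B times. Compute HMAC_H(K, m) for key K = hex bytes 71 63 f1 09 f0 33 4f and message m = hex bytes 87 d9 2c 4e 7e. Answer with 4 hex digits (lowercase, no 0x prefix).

Key hex bytes 71 63 f1 09 f0 33 4f is exactly B = 7 bytes: K' = 71 63 f1 09 f0 33 4f.
K' ⊕ ipad = 47 55 c7 3f c6 05 79.  K' ⊕ opad = 2d 3f ad 55 ac 6f 13.
Inner input = (K'⊕ipad) ∥ m = 47 55 c7 3f c6 05 79 ∥ 87 d9 2c 4e 7e.
Inner hash: sum = 71+85+199+63+198+5+121+135+217+44+78+126 = 1342 → 05 3e.
Outer input = (K'⊕opad) ∥ inner = 2d 3f ad 55 ac 6f 13 ∥ 05 3e.
Outer hash (tag): sum = 45+63+173+85+172+111+19+5+62 = 735 → 02 df.

02df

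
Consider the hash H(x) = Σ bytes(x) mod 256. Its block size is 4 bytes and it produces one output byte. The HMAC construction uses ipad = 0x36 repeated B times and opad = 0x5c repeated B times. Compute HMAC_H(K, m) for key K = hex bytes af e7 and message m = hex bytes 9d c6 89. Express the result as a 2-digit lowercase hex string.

28

Key hex bytes af e7 is 2 bytes ≤ B = 4; zero-pad to 4 bytes: K' = af e7 00 00.
K' ⊕ ipad = 99 d1 36 36.  K' ⊕ opad = f3 bb 5c 5c.
Inner input = (K'⊕ipad) ∥ m = 99 d1 36 36 ∥ 9d c6 89.
Inner hash: sum = 153+209+54+54+157+198+137 = 962; mod 256 = 194 → c2.
Outer input = (K'⊕opad) ∥ inner = f3 bb 5c 5c ∥ c2.
Outer hash (tag): sum = 243+187+92+92+194 = 808; mod 256 = 40 → 28.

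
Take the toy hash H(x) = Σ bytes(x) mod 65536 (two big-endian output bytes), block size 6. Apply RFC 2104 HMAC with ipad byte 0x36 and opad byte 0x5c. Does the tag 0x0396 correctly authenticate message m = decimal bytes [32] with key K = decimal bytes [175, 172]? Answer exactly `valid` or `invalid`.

Key decimal bytes [175, 172] = af ac is 2 bytes ≤ B = 6; zero-pad to 6 bytes: K' = af ac 00 00 00 00.
K' ⊕ ipad = 99 9a 36 36 36 36; K' ⊕ opad = f3 f0 5c 5c 5c 5c.
Inner hash: sum = 153+154+54+54+54+54+32 = 555 → 02 2b.
Outer hash (recomputed tag): sum = 243+240+92+92+92+92+2+43 = 896 → 03 80.
Recomputed tag = 0380; claimed = 0396 → mismatch.

invalid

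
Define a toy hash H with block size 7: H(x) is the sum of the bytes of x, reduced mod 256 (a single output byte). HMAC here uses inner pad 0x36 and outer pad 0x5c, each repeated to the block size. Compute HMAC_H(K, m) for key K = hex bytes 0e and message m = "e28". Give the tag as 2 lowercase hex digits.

Key hex bytes 0e is 1 byte ≤ B = 7; zero-pad to 7 bytes: K' = 0e 00 00 00 00 00 00.
K' ⊕ ipad = 38 36 36 36 36 36 36.  K' ⊕ opad = 52 5c 5c 5c 5c 5c 5c.
Inner input = (K'⊕ipad) ∥ m = 38 36 36 36 36 36 36 ∥ 65 32 38.
Inner hash: sum = 56+54+54+54+54+54+54+101+50+56 = 587; mod 256 = 75 → 4b.
Outer input = (K'⊕opad) ∥ inner = 52 5c 5c 5c 5c 5c 5c ∥ 4b.
Outer hash (tag): sum = 82+92+92+92+92+92+92+75 = 709; mod 256 = 197 → c5.

c5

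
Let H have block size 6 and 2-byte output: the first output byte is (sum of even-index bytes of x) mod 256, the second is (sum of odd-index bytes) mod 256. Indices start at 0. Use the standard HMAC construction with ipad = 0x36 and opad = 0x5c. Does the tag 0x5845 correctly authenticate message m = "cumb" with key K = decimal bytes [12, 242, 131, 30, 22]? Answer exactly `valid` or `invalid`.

valid

Key decimal bytes [12, 242, 131, 30, 22] = 0c f2 83 1e 16 is 5 bytes ≤ B = 6; zero-pad to 6 bytes: K' = 0c f2 83 1e 16 00.
K' ⊕ ipad = 3a c4 b5 28 20 36; K' ⊕ opad = 50 ae df 42 4a 5c.
Inner hash: even-index sum = 479 mod 256 = 223; odd-index sum = 505 mod 256 = 249 → df f9.
Outer hash (recomputed tag): even-index sum = 600 mod 256 = 88; odd-index sum = 581 mod 256 = 69 → 58 45.
Recomputed tag = 5845; claimed = 5845 → match.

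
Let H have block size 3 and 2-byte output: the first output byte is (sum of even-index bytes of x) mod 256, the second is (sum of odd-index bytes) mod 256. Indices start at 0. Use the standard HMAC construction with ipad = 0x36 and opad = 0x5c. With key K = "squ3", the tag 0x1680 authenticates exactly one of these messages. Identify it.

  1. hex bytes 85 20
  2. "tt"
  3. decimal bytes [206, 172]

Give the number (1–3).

Key "squ3" = 73 71 75 33 is 4 bytes > B = 3, so hash it first: H(key) = e8 a4, then zero-pad to 3 bytes: K' = e8 a4 00.
K' ⊕ ipad = de 92 36; K' ⊕ opad = b4 f8 5c.
m1: inner = H(de 92 36 85 20) = 34 17; tag = H(b4 f8 5c 34 17) = 272c
m2: inner = H(de 92 36 74 74) = 88 06; tag = H(b4 f8 5c 88 06) = 1680 ← matches
m3: inner = H(de 92 36 ce ac) = c0 60; tag = H(b4 f8 5c c0 60) = 70b8

2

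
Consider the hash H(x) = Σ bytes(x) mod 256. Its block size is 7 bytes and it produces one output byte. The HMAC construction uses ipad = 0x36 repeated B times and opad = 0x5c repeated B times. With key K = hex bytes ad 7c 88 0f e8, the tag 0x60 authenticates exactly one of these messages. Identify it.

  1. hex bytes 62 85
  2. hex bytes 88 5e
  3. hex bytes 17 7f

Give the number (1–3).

Key hex bytes ad 7c 88 0f e8 is 5 bytes ≤ B = 7; zero-pad to 7 bytes: K' = ad 7c 88 0f e8 00 00.
K' ⊕ ipad = 9b 4a be 39 de 36 36; K' ⊕ opad = f1 20 d4 53 b4 5c 5c.
m1: inner = H(9b 4a be 39 de 36 36 62 85) = 0d; tag = H(f1 20 d4 53 b4 5c 5c 0d) = b1
m2: inner = H(9b 4a be 39 de 36 36 88 5e) = 0c; tag = H(f1 20 d4 53 b4 5c 5c 0c) = b0
m3: inner = H(9b 4a be 39 de 36 36 17 7f) = bc; tag = H(f1 20 d4 53 b4 5c 5c bc) = 60 ← matches

3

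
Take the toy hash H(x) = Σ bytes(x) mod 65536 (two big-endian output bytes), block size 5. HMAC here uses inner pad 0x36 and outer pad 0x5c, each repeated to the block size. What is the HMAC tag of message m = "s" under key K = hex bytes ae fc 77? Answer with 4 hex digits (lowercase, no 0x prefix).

02f9

Key hex bytes ae fc 77 is 3 bytes ≤ B = 5; zero-pad to 5 bytes: K' = ae fc 77 00 00.
K' ⊕ ipad = 98 ca 41 36 36.  K' ⊕ opad = f2 a0 2b 5c 5c.
Inner input = (K'⊕ipad) ∥ m = 98 ca 41 36 36 ∥ 73.
Inner hash: sum = 152+202+65+54+54+115 = 642 → 02 82.
Outer input = (K'⊕opad) ∥ inner = f2 a0 2b 5c 5c ∥ 02 82.
Outer hash (tag): sum = 242+160+43+92+92+2+130 = 761 → 02 f9.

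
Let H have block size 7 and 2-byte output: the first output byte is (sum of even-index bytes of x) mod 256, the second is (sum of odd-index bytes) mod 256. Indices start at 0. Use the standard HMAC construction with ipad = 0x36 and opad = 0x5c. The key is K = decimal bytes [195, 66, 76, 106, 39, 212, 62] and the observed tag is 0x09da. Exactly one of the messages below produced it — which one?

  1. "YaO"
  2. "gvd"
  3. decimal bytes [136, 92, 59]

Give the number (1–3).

Key decimal bytes [195, 66, 76, 106, 39, 212, 62] = c3 42 4c 6a 27 d4 3e is exactly B = 7 bytes: K' = c3 42 4c 6a 27 d4 3e.
K' ⊕ ipad = f5 74 7a 5c 11 e2 08; K' ⊕ opad = 9f 1e 10 36 7b 88 62.
m1: inner = H(f5 74 7a 5c 11 e2 08 59 61 4f) = e9 5a; tag = H(9f 1e 10 36 7b 88 62 e9 5a) = e6c5
m2: inner = H(f5 74 7a 5c 11 e2 08 67 76 64) = fe 7d; tag = H(9f 1e 10 36 7b 88 62 fe 7d) = 09da ← matches
m3: inner = H(f5 74 7a 5c 11 e2 08 88 5c 3b) = e4 75; tag = H(9f 1e 10 36 7b 88 62 e4 75) = 01c0

2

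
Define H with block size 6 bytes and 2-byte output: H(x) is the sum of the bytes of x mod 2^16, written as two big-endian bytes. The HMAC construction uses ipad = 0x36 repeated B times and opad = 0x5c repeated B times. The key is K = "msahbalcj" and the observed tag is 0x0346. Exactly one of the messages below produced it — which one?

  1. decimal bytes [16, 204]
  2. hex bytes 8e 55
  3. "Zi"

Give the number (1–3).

Key "msahbalcj" = 6d 73 61 68 62 61 6c 63 6a is 9 bytes > B = 6, so hash it first: H(key) = 03 a5, then zero-pad to 6 bytes: K' = 03 a5 00 00 00 00.
K' ⊕ ipad = 35 93 36 36 36 36; K' ⊕ opad = 5f f9 5c 5c 5c 5c.
m1: inner = H(35 93 36 36 36 36 10 cc) = 02 7c; tag = H(5f f9 5c 5c 5c 5c 02 7c) = 0346 ← matches
m2: inner = H(35 93 36 36 36 36 8e 55) = 02 83; tag = H(5f f9 5c 5c 5c 5c 02 83) = 034d
m3: inner = H(35 93 36 36 36 36 5a 69) = 02 63; tag = H(5f f9 5c 5c 5c 5c 02 63) = 032d

1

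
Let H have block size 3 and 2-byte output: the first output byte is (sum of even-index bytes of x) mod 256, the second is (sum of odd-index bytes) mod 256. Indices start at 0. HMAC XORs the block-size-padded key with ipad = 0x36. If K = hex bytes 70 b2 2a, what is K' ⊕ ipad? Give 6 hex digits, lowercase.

46841c

Key hex bytes 70 b2 2a is exactly B = 3 bytes: K' = 70 b2 2a.
XOR each byte with 0x36: 70⊕36=46, b2⊕36=84, 2a⊕36=1c.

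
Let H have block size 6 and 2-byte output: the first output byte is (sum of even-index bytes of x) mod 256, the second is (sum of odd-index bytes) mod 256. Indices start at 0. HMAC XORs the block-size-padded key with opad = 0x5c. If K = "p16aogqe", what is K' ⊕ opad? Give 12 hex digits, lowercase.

da025c5c5c5c

Key "p16aogqe" = 70 31 36 61 6f 67 71 65 is 8 bytes > B = 6, so hash it first: H(key) = 86 5e, then zero-pad to 6 bytes: K' = 86 5e 00 00 00 00.
XOR each byte with 0x5c: 86⊕5c=da, 5e⊕5c=02, 00⊕5c=5c, 00⊕5c=5c, 00⊕5c=5c, 00⊕5c=5c.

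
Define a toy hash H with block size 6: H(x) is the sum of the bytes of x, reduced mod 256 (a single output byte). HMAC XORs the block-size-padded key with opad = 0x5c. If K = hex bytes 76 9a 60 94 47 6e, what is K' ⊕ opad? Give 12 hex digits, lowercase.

Key hex bytes 76 9a 60 94 47 6e is exactly B = 6 bytes: K' = 76 9a 60 94 47 6e.
XOR each byte with 0x5c: 76⊕5c=2a, 9a⊕5c=c6, 60⊕5c=3c, 94⊕5c=c8, 47⊕5c=1b, 6e⊕5c=32.

2ac63cc81b32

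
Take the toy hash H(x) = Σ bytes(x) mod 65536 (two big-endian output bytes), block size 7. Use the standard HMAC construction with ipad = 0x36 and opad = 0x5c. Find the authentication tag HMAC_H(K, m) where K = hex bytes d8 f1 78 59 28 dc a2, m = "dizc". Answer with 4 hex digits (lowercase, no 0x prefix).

0409

Key hex bytes d8 f1 78 59 28 dc a2 is exactly B = 7 bytes: K' = d8 f1 78 59 28 dc a2.
K' ⊕ ipad = ee c7 4e 6f 1e ea 94.  K' ⊕ opad = 84 ad 24 05 74 80 fe.
Inner input = (K'⊕ipad) ∥ m = ee c7 4e 6f 1e ea 94 ∥ 64 69 7a 63.
Inner hash: sum = 238+199+78+111+30+234+148+100+105+122+99 = 1464 → 05 b8.
Outer input = (K'⊕opad) ∥ inner = 84 ad 24 05 74 80 fe ∥ 05 b8.
Outer hash (tag): sum = 132+173+36+5+116+128+254+5+184 = 1033 → 04 09.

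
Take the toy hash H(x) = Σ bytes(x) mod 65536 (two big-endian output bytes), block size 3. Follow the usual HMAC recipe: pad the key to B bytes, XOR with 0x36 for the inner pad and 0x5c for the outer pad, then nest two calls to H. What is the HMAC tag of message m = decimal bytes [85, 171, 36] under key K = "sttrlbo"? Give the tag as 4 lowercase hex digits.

Key "sttrlbo" = 73 74 74 72 6c 62 6f is 7 bytes > B = 3, so hash it first: H(key) = 03 0a, then zero-pad to 3 bytes: K' = 03 0a 00.
K' ⊕ ipad = 35 3c 36.  K' ⊕ opad = 5f 56 5c.
Inner input = (K'⊕ipad) ∥ m = 35 3c 36 ∥ 55 ab 24.
Inner hash: sum = 53+60+54+85+171+36 = 459 → 01 cb.
Outer input = (K'⊕opad) ∥ inner = 5f 56 5c ∥ 01 cb.
Outer hash (tag): sum = 95+86+92+1+203 = 477 → 01 dd.

01dd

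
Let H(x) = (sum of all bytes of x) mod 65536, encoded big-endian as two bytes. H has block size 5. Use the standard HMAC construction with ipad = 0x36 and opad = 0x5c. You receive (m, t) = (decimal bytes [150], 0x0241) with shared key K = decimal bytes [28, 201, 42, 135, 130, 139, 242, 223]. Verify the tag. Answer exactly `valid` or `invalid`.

valid

Key decimal bytes [28, 201, 42, 135, 130, 139, 242, 223] = 1c c9 2a 87 82 8b f2 df is 8 bytes > B = 5, so hash it first: H(key) = 04 74, then zero-pad to 5 bytes: K' = 04 74 00 00 00.
K' ⊕ ipad = 32 42 36 36 36; K' ⊕ opad = 58 28 5c 5c 5c.
Inner hash: sum = 50+66+54+54+54+150 = 428 → 01 ac.
Outer hash (recomputed tag): sum = 88+40+92+92+92+1+172 = 577 → 02 41.
Recomputed tag = 0241; claimed = 0241 → match.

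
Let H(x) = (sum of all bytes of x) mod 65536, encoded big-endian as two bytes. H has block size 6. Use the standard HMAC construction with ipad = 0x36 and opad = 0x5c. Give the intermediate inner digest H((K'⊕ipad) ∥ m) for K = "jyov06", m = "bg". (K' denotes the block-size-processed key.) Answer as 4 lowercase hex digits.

Key "jyov06" = 6a 79 6f 76 30 36 is exactly B = 6 bytes: K' = 6a 79 6f 76 30 36.
K' ⊕ ipad = 5c 4f 59 40 06 00.
Inner input = 5c 4f 59 40 06 00 ∥ 62 67.
Inner hash: sum = 92+79+89+64+6+0+98+103 = 531 → 02 13.

0213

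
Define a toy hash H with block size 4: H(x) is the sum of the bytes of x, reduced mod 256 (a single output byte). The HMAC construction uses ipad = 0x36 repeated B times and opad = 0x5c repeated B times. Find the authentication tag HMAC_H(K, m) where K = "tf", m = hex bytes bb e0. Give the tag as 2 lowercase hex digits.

Key "tf" = 74 66 is 2 bytes ≤ B = 4; zero-pad to 4 bytes: K' = 74 66 00 00.
K' ⊕ ipad = 42 50 36 36.  K' ⊕ opad = 28 3a 5c 5c.
Inner input = (K'⊕ipad) ∥ m = 42 50 36 36 ∥ bb e0.
Inner hash: sum = 66+80+54+54+187+224 = 665; mod 256 = 153 → 99.
Outer input = (K'⊕opad) ∥ inner = 28 3a 5c 5c ∥ 99.
Outer hash (tag): sum = 40+58+92+92+153 = 435; mod 256 = 179 → b3.

b3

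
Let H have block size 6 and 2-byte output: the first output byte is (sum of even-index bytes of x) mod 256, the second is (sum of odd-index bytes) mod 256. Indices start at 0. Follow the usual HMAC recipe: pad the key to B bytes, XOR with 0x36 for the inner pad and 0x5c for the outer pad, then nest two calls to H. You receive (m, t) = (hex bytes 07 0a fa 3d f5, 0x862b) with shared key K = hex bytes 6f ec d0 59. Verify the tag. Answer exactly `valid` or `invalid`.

Key hex bytes 6f ec d0 59 is 4 bytes ≤ B = 6; zero-pad to 6 bytes: K' = 6f ec d0 59 00 00.
K' ⊕ ipad = 59 da e6 6f 36 36; K' ⊕ opad = 33 b0 8c 05 5c 5c.
Inner hash: even-index sum = 875 mod 256 = 107; odd-index sum = 454 mod 256 = 198 → 6b c6.
Outer hash (recomputed tag): even-index sum = 390 mod 256 = 134; odd-index sum = 471 mod 256 = 215 → 86 d7.
Recomputed tag = 86d7; claimed = 862b → mismatch.

invalid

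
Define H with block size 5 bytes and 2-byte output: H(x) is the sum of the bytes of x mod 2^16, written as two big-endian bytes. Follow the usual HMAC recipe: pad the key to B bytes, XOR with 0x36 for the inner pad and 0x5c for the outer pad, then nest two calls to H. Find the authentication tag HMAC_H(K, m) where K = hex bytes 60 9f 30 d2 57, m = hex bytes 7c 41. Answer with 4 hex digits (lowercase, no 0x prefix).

Key hex bytes 60 9f 30 d2 57 is exactly B = 5 bytes: K' = 60 9f 30 d2 57.
K' ⊕ ipad = 56 a9 06 e4 61.  K' ⊕ opad = 3c c3 6c 8e 0b.
Inner input = (K'⊕ipad) ∥ m = 56 a9 06 e4 61 ∥ 7c 41.
Inner hash: sum = 86+169+6+228+97+124+65 = 775 → 03 07.
Outer input = (K'⊕opad) ∥ inner = 3c c3 6c 8e 0b ∥ 03 07.
Outer hash (tag): sum = 60+195+108+142+11+3+7 = 526 → 02 0e.

020e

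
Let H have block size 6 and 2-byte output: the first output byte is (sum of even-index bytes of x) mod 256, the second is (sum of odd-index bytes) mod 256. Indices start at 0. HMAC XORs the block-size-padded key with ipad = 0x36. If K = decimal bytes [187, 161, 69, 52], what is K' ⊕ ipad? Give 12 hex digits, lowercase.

8d9773023636

Key decimal bytes [187, 161, 69, 52] = bb a1 45 34 is 4 bytes ≤ B = 6; zero-pad to 6 bytes: K' = bb a1 45 34 00 00.
XOR each byte with 0x36: bb⊕36=8d, a1⊕36=97, 45⊕36=73, 34⊕36=02, 00⊕36=36, 00⊕36=36.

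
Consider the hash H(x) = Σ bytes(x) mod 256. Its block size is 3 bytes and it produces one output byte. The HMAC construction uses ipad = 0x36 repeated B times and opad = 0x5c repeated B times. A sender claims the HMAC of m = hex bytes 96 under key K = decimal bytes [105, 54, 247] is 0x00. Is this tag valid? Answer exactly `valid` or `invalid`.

valid

Key decimal bytes [105, 54, 247] = 69 36 f7 is exactly B = 3 bytes: K' = 69 36 f7.
K' ⊕ ipad = 5f 00 c1; K' ⊕ opad = 35 6a ab.
Inner hash: sum = 95+0+193+150 = 438; mod 256 = 182 → b6.
Outer hash (recomputed tag): sum = 53+106+171+182 = 512; mod 256 = 0 → 00.
Recomputed tag = 00; claimed = 00 → match.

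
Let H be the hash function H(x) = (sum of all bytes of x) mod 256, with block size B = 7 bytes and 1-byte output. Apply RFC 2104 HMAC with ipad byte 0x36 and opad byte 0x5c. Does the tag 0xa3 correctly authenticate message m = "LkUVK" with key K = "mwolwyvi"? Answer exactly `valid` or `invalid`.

valid

Key "mwolwyvi" = 6d 77 6f 6c 77 79 76 69 is 8 bytes > B = 7, so hash it first: H(key) = 8e, then zero-pad to 7 bytes: K' = 8e 00 00 00 00 00 00.
K' ⊕ ipad = b8 36 36 36 36 36 36; K' ⊕ opad = d2 5c 5c 5c 5c 5c 5c.
Inner hash: sum = 184+54+54+54+54+54+54+76+107+85+86+75 = 937; mod 256 = 169 → a9.
Outer hash (recomputed tag): sum = 210+92+92+92+92+92+92+169 = 931; mod 256 = 163 → a3.
Recomputed tag = a3; claimed = a3 → match.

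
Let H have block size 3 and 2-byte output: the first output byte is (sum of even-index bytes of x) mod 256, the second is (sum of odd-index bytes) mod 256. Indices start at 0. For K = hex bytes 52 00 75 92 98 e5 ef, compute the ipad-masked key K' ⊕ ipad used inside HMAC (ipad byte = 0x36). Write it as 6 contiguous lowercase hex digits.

784136

Key hex bytes 52 00 75 92 98 e5 ef is 7 bytes > B = 3, so hash it first: H(key) = 4e 77, then zero-pad to 3 bytes: K' = 4e 77 00.
XOR each byte with 0x36: 4e⊕36=78, 77⊕36=41, 00⊕36=36.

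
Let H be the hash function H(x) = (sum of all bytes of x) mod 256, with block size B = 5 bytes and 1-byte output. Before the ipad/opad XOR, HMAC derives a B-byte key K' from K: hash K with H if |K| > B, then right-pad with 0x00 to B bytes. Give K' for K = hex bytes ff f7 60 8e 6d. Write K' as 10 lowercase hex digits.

fff7608e6d

Key hex bytes ff f7 60 8e 6d is exactly B = 5 bytes: K' = ff f7 60 8e 6d.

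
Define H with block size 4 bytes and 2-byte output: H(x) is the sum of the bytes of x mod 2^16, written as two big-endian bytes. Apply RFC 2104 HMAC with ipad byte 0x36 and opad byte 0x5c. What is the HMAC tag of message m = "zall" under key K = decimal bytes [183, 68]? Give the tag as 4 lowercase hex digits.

Key decimal bytes [183, 68] = b7 44 is 2 bytes ≤ B = 4; zero-pad to 4 bytes: K' = b7 44 00 00.
K' ⊕ ipad = 81 72 36 36.  K' ⊕ opad = eb 18 5c 5c.
Inner input = (K'⊕ipad) ∥ m = 81 72 36 36 ∥ 7a 61 6c 6c.
Inner hash: sum = 129+114+54+54+122+97+108+108 = 786 → 03 12.
Outer input = (K'⊕opad) ∥ inner = eb 18 5c 5c ∥ 03 12.
Outer hash (tag): sum = 235+24+92+92+3+18 = 464 → 01 d0.

01d0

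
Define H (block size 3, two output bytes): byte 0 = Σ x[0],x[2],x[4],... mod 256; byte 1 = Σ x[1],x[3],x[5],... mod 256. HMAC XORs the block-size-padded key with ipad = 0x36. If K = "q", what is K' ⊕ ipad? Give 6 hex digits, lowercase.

Key "q" = 71 is 1 byte ≤ B = 3; zero-pad to 3 bytes: K' = 71 00 00.
XOR each byte with 0x36: 71⊕36=47, 00⊕36=36, 00⊕36=36.

473636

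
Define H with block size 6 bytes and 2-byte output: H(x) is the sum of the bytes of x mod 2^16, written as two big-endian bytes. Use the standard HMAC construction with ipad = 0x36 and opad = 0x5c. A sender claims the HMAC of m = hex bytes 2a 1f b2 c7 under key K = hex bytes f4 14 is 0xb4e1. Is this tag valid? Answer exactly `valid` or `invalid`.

invalid

Key hex bytes f4 14 is 2 bytes ≤ B = 6; zero-pad to 6 bytes: K' = f4 14 00 00 00 00.
K' ⊕ ipad = c2 22 36 36 36 36; K' ⊕ opad = a8 48 5c 5c 5c 5c.
Inner hash: sum = 194+34+54+54+54+54+42+31+178+199 = 894 → 03 7e.
Outer hash (recomputed tag): sum = 168+72+92+92+92+92+3+126 = 737 → 02 e1.
Recomputed tag = 02e1; claimed = b4e1 → mismatch.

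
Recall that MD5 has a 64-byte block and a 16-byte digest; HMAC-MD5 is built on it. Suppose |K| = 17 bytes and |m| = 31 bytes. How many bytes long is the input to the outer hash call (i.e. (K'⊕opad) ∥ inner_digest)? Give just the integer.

Key is 17 ≤ 64 bytes, zero-padded: |K'| = 64.
Outer input = (K'⊕opad) ∥ H(inner) → 64 + 16 = 80 bytes.

80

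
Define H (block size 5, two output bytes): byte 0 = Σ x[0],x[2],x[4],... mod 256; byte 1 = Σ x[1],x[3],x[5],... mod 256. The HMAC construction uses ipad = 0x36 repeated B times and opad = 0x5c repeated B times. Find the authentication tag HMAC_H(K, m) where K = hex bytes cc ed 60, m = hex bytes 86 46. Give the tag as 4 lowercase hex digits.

bfd9

Key hex bytes cc ed 60 is 3 bytes ≤ B = 5; zero-pad to 5 bytes: K' = cc ed 60 00 00.
K' ⊕ ipad = fa db 56 36 36.  K' ⊕ opad = 90 b1 3c 5c 5c.
Inner input = (K'⊕ipad) ∥ m = fa db 56 36 36 ∥ 86 46.
Inner hash: even-index sum = 460 mod 256 = 204; odd-index sum = 407 mod 256 = 151 → cc 97.
Outer input = (K'⊕opad) ∥ inner = 90 b1 3c 5c 5c ∥ cc 97.
Outer hash (tag): even-index sum = 447 mod 256 = 191; odd-index sum = 473 mod 256 = 217 → bf d9.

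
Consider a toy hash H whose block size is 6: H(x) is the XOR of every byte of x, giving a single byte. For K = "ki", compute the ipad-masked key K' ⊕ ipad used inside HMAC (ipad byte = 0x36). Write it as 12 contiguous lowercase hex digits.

Key "ki" = 6b 69 is 2 bytes ≤ B = 6; zero-pad to 6 bytes: K' = 6b 69 00 00 00 00.
XOR each byte with 0x36: 6b⊕36=5d, 69⊕36=5f, 00⊕36=36, 00⊕36=36, 00⊕36=36, 00⊕36=36.

5d5f36363636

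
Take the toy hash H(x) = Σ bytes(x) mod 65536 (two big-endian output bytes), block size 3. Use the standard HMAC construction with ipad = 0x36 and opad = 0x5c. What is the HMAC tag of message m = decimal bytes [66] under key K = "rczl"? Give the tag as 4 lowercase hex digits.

Key "rczl" = 72 63 7a 6c is 4 bytes > B = 3, so hash it first: H(key) = 01 bb, then zero-pad to 3 bytes: K' = 01 bb 00.
K' ⊕ ipad = 37 8d 36.  K' ⊕ opad = 5d e7 5c.
Inner input = (K'⊕ipad) ∥ m = 37 8d 36 ∥ 42.
Inner hash: sum = 55+141+54+66 = 316 → 01 3c.
Outer input = (K'⊕opad) ∥ inner = 5d e7 5c ∥ 01 3c.
Outer hash (tag): sum = 93+231+92+1+60 = 477 → 01 dd.

01dd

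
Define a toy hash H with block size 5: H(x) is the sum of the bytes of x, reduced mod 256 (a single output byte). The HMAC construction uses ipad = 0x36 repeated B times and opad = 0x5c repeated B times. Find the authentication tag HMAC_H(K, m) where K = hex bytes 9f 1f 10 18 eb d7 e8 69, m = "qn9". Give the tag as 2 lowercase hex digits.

Key hex bytes 9f 1f 10 18 eb d7 e8 69 is 8 bytes > B = 5, so hash it first: H(key) = f9, then zero-pad to 5 bytes: K' = f9 00 00 00 00.
K' ⊕ ipad = cf 36 36 36 36.  K' ⊕ opad = a5 5c 5c 5c 5c.
Inner input = (K'⊕ipad) ∥ m = cf 36 36 36 36 ∥ 71 6e 39.
Inner hash: sum = 207+54+54+54+54+113+110+57 = 703; mod 256 = 191 → bf.
Outer input = (K'⊕opad) ∥ inner = a5 5c 5c 5c 5c ∥ bf.
Outer hash (tag): sum = 165+92+92+92+92+191 = 724; mod 256 = 212 → d4.

d4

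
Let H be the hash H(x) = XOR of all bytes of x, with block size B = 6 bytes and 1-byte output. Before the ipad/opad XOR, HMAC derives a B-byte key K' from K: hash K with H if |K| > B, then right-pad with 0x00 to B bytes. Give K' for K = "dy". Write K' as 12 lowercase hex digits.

647900000000

Key "dy" = 64 79 is 2 bytes ≤ B = 6; zero-pad to 6 bytes: K' = 64 79 00 00 00 00.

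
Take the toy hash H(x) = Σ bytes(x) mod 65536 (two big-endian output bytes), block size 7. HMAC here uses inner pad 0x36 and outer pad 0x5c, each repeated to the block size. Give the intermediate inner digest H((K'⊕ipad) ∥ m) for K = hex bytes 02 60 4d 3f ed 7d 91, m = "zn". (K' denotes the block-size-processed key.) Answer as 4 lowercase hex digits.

03c3

Key hex bytes 02 60 4d 3f ed 7d 91 is exactly B = 7 bytes: K' = 02 60 4d 3f ed 7d 91.
K' ⊕ ipad = 34 56 7b 09 db 4b a7.
Inner input = 34 56 7b 09 db 4b a7 ∥ 7a 6e.
Inner hash: sum = 52+86+123+9+219+75+167+122+110 = 963 → 03 c3.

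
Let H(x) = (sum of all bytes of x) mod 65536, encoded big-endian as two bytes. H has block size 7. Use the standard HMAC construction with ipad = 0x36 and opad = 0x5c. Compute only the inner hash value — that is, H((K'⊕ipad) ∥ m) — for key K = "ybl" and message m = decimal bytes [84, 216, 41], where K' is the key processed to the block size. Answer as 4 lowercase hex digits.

032a

Key "ybl" = 79 62 6c is 3 bytes ≤ B = 7; zero-pad to 7 bytes: K' = 79 62 6c 00 00 00 00.
K' ⊕ ipad = 4f 54 5a 36 36 36 36.
Inner input = 4f 54 5a 36 36 36 36 ∥ 54 d8 29.
Inner hash: sum = 79+84+90+54+54+54+54+84+216+41 = 810 → 03 2a.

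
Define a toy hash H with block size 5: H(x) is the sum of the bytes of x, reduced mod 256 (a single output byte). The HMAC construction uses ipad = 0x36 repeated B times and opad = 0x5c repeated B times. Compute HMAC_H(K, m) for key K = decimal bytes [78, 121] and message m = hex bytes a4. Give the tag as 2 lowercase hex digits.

Key decimal bytes [78, 121] = 4e 79 is 2 bytes ≤ B = 5; zero-pad to 5 bytes: K' = 4e 79 00 00 00.
K' ⊕ ipad = 78 4f 36 36 36.  K' ⊕ opad = 12 25 5c 5c 5c.
Inner input = (K'⊕ipad) ∥ m = 78 4f 36 36 36 ∥ a4.
Inner hash: sum = 120+79+54+54+54+164 = 525; mod 256 = 13 → 0d.
Outer input = (K'⊕opad) ∥ inner = 12 25 5c 5c 5c ∥ 0d.
Outer hash (tag): sum = 18+37+92+92+92+13 = 344; mod 256 = 88 → 58.

58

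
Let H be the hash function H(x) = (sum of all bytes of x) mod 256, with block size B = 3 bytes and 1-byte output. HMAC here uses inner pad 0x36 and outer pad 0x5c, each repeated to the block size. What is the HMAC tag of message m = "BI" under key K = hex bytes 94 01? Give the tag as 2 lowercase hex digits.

1b

Key hex bytes 94 01 is 2 bytes ≤ B = 3; zero-pad to 3 bytes: K' = 94 01 00.
K' ⊕ ipad = a2 37 36.  K' ⊕ opad = c8 5d 5c.
Inner input = (K'⊕ipad) ∥ m = a2 37 36 ∥ 42 49.
Inner hash: sum = 162+55+54+66+73 = 410; mod 256 = 154 → 9a.
Outer input = (K'⊕opad) ∥ inner = c8 5d 5c ∥ 9a.
Outer hash (tag): sum = 200+93+92+154 = 539; mod 256 = 27 → 1b.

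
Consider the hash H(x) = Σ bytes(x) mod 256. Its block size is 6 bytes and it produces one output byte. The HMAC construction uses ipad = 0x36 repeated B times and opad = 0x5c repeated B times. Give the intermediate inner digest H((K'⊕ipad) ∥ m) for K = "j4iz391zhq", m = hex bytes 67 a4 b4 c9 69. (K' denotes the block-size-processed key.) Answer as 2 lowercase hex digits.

Key "j4iz391zhq" = 6a 34 69 7a 33 39 31 7a 68 71 is 10 bytes > B = 6, so hash it first: H(key) = 71, then zero-pad to 6 bytes: K' = 71 00 00 00 00 00.
K' ⊕ ipad = 47 36 36 36 36 36.
Inner input = 47 36 36 36 36 36 ∥ 67 a4 b4 c9 69.
Inner hash: sum = 71+54+54+54+54+54+103+164+180+201+105 = 1094; mod 256 = 70 → 46.

46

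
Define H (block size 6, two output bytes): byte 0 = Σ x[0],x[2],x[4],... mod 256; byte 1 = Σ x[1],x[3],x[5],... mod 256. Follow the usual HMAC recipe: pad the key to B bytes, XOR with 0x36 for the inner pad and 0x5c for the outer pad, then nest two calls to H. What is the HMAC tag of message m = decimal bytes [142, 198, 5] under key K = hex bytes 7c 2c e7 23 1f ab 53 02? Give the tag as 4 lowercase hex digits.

2354

Key hex bytes 7c 2c e7 23 1f ab 53 02 is 8 bytes > B = 6, so hash it first: H(key) = d5 fc, then zero-pad to 6 bytes: K' = d5 fc 00 00 00 00.
K' ⊕ ipad = e3 ca 36 36 36 36.  K' ⊕ opad = 89 a0 5c 5c 5c 5c.
Inner input = (K'⊕ipad) ∥ m = e3 ca 36 36 36 36 ∥ 8e c6 05.
Inner hash: even-index sum = 482 mod 256 = 226; odd-index sum = 508 mod 256 = 252 → e2 fc.
Outer input = (K'⊕opad) ∥ inner = 89 a0 5c 5c 5c 5c ∥ e2 fc.
Outer hash (tag): even-index sum = 547 mod 256 = 35; odd-index sum = 596 mod 256 = 84 → 23 54.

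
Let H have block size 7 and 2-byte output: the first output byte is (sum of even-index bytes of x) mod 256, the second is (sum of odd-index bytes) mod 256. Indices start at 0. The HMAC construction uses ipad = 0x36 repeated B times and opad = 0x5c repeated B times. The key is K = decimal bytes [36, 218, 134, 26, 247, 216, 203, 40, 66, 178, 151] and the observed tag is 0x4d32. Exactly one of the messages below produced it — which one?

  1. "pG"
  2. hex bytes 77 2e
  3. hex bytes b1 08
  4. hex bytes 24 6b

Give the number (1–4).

Key decimal bytes [36, 218, 134, 26, 247, 216, 203, 40, 66, 178, 151] = 24 da 86 1a f7 d8 cb 28 42 b2 97 is 11 bytes > B = 7, so hash it first: H(key) = 45 a6, then zero-pad to 7 bytes: K' = 45 a6 00 00 00 00 00.
K' ⊕ ipad = 73 90 36 36 36 36 36; K' ⊕ opad = 19 fa 5c 5c 5c 5c 5c.
m1: inner = H(73 90 36 36 36 36 36 70 47) = 5c 6c; tag = H(19 fa 5c 5c 5c 5c 5c 5c 6c) = 990e
m2: inner = H(73 90 36 36 36 36 36 77 2e) = 43 73; tag = H(19 fa 5c 5c 5c 5c 5c 43 73) = a0f5
m3: inner = H(73 90 36 36 36 36 36 b1 08) = 1d ad; tag = H(19 fa 5c 5c 5c 5c 5c 1d ad) = dacf
m4: inner = H(73 90 36 36 36 36 36 24 6b) = 80 20; tag = H(19 fa 5c 5c 5c 5c 5c 80 20) = 4d32 ← matches

4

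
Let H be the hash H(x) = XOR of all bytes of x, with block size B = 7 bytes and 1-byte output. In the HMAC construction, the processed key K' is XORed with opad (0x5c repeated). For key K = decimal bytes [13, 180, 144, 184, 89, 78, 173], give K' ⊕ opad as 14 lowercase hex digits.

Key decimal bytes [13, 180, 144, 184, 89, 78, 173] = 0d b4 90 b8 59 4e ad is exactly B = 7 bytes: K' = 0d b4 90 b8 59 4e ad.
XOR each byte with 0x5c: 0d⊕5c=51, b4⊕5c=e8, 90⊕5c=cc, b8⊕5c=e4, 59⊕5c=05, 4e⊕5c=12, ad⊕5c=f1.

51e8cce40512f1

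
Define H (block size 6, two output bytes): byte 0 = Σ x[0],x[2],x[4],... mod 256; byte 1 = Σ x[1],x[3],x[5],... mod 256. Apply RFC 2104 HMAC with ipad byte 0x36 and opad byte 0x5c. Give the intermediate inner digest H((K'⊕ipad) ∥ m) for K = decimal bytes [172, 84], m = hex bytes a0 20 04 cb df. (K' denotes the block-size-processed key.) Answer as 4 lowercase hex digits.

89b9

Key decimal bytes [172, 84] = ac 54 is 2 bytes ≤ B = 6; zero-pad to 6 bytes: K' = ac 54 00 00 00 00.
K' ⊕ ipad = 9a 62 36 36 36 36.
Inner input = 9a 62 36 36 36 36 ∥ a0 20 04 cb df.
Inner hash: even-index sum = 649 mod 256 = 137; odd-index sum = 441 mod 256 = 185 → 89 b9.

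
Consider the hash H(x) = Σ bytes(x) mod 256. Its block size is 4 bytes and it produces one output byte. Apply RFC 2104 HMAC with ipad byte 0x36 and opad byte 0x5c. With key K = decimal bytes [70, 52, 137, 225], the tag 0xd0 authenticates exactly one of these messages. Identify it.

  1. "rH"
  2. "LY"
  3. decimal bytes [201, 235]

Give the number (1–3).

3

Key decimal bytes [70, 52, 137, 225] = 46 34 89 e1 is exactly B = 4 bytes: K' = 46 34 89 e1.
K' ⊕ ipad = 70 02 bf d7; K' ⊕ opad = 1a 68 d5 bd.
m1: inner = H(70 02 bf d7 72 48) = c2; tag = H(1a 68 d5 bd c2) = d6
m2: inner = H(70 02 bf d7 4c 59) = ad; tag = H(1a 68 d5 bd ad) = c1
m3: inner = H(70 02 bf d7 c9 eb) = bc; tag = H(1a 68 d5 bd bc) = d0 ← matches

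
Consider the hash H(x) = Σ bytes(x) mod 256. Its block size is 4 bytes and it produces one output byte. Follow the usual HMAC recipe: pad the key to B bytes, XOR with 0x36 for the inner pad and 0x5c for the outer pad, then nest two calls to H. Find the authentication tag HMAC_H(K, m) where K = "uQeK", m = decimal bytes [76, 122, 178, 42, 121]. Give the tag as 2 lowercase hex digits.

Key "uQeK" = 75 51 65 4b is exactly B = 4 bytes: K' = 75 51 65 4b.
K' ⊕ ipad = 43 67 53 7d.  K' ⊕ opad = 29 0d 39 17.
Inner input = (K'⊕ipad) ∥ m = 43 67 53 7d ∥ 4c 7a b2 2a 79.
Inner hash: sum = 67+103+83+125+76+122+178+42+121 = 917; mod 256 = 149 → 95.
Outer input = (K'⊕opad) ∥ inner = 29 0d 39 17 ∥ 95.
Outer hash (tag): sum = 41+13+57+23+149 = 283; mod 256 = 27 → 1b.

1b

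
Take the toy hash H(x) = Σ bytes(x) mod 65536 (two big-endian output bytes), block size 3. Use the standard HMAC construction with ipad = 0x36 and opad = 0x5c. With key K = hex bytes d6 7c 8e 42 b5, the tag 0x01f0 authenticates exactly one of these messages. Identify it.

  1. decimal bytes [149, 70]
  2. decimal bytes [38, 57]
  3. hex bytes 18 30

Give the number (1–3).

Key hex bytes d6 7c 8e 42 b5 is 5 bytes > B = 3, so hash it first: H(key) = 02 d7, then zero-pad to 3 bytes: K' = 02 d7 00.
K' ⊕ ipad = 34 e1 36; K' ⊕ opad = 5e 8b 5c.
m1: inner = H(34 e1 36 95 46) = 02 26; tag = H(5e 8b 5c 02 26) = 016d
m2: inner = H(34 e1 36 26 39) = 01 aa; tag = H(5e 8b 5c 01 aa) = 01f0 ← matches
m3: inner = H(34 e1 36 18 30) = 01 93; tag = H(5e 8b 5c 01 93) = 01d9

2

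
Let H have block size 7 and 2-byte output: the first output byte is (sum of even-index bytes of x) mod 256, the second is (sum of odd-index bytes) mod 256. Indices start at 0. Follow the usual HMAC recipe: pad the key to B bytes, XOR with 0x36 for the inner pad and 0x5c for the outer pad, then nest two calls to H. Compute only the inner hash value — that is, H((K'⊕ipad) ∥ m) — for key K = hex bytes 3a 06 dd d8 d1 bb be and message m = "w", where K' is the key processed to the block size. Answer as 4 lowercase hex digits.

Key hex bytes 3a 06 dd d8 d1 bb be is exactly B = 7 bytes: K' = 3a 06 dd d8 d1 bb be.
K' ⊕ ipad = 0c 30 eb ee e7 8d 88.
Inner input = 0c 30 eb ee e7 8d 88 ∥ 77.
Inner hash: even-index sum = 614 mod 256 = 102; odd-index sum = 546 mod 256 = 34 → 66 22.

6622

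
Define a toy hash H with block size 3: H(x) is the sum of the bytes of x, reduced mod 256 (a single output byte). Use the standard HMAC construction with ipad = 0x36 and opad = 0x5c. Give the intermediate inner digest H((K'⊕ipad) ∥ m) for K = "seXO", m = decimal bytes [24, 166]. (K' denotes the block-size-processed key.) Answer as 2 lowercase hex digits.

Key "seXO" = 73 65 58 4f is 4 bytes > B = 3, so hash it first: H(key) = 7f, then zero-pad to 3 bytes: K' = 7f 00 00.
K' ⊕ ipad = 49 36 36.
Inner input = 49 36 36 ∥ 18 a6.
Inner hash: sum = 73+54+54+24+166 = 371; mod 256 = 115 → 73.

73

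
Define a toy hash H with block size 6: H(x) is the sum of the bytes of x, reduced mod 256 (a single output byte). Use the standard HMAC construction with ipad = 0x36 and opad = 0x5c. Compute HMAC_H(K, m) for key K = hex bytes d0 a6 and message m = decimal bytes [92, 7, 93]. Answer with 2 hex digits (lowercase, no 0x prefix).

04

Key hex bytes d0 a6 is 2 bytes ≤ B = 6; zero-pad to 6 bytes: K' = d0 a6 00 00 00 00.
K' ⊕ ipad = e6 90 36 36 36 36.  K' ⊕ opad = 8c fa 5c 5c 5c 5c.
Inner input = (K'⊕ipad) ∥ m = e6 90 36 36 36 36 ∥ 5c 07 5d.
Inner hash: sum = 230+144+54+54+54+54+92+7+93 = 782; mod 256 = 14 → 0e.
Outer input = (K'⊕opad) ∥ inner = 8c fa 5c 5c 5c 5c ∥ 0e.
Outer hash (tag): sum = 140+250+92+92+92+92+14 = 772; mod 256 = 4 → 04.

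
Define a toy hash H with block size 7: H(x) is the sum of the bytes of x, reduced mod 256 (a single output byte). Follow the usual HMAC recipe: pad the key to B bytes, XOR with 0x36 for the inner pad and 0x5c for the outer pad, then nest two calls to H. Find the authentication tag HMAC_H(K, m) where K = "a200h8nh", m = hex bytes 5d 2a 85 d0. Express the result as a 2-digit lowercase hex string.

dc

Key "a200h8nh" = 61 32 30 30 68 38 6e 68 is 8 bytes > B = 7, so hash it first: H(key) = 69, then zero-pad to 7 bytes: K' = 69 00 00 00 00 00 00.
K' ⊕ ipad = 5f 36 36 36 36 36 36.  K' ⊕ opad = 35 5c 5c 5c 5c 5c 5c.
Inner input = (K'⊕ipad) ∥ m = 5f 36 36 36 36 36 36 ∥ 5d 2a 85 d0.
Inner hash: sum = 95+54+54+54+54+54+54+93+42+133+208 = 895; mod 256 = 127 → 7f.
Outer input = (K'⊕opad) ∥ inner = 35 5c 5c 5c 5c 5c 5c ∥ 7f.
Outer hash (tag): sum = 53+92+92+92+92+92+92+127 = 732; mod 256 = 220 → dc.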